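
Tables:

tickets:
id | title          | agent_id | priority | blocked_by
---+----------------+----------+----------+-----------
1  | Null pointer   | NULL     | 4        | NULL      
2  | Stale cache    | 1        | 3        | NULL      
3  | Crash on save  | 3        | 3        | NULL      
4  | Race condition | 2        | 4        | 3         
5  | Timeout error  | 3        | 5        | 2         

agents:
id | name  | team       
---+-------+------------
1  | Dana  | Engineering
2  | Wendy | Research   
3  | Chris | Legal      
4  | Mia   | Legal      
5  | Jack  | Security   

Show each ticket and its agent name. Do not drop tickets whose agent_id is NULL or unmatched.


LEFT JOIN keeps every row from tickets (the left table); where agent_id has no match in agents, the agent columns become NULL. Walk through each ticket:
  - ticket 1 (Null pointer): agent_id=NULL, no match -> kept with NULL
  - ticket 2 (Stale cache): agent_id=1 -> matches Dana
  - ticket 3 (Crash on save): agent_id=3 -> matches Chris
  - ticket 4 (Race condition): agent_id=2 -> matches Wendy
  - ticket 5 (Timeout error): agent_id=3 -> matches Chris
All 5 rows appear; 1 has NULL agent.

SQL:
SELECT a.title, b.name AS agent
FROM tickets a
LEFT JOIN agents b ON a.agent_id = b.id

Result:
title          | agent
---------------+------
Null pointer   | NULL 
Stale cache    | Dana 
Crash on save  | Chris
Race condition | Wendy
Timeout error  | Chris


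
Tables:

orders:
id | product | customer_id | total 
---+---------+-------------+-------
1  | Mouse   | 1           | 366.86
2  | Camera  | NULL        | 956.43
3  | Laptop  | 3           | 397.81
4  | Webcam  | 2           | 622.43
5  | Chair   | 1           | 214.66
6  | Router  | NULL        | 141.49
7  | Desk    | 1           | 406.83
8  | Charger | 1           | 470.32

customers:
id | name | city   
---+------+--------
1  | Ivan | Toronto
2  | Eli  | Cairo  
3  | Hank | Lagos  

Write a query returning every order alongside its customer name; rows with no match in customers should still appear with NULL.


LEFT JOIN keeps every row from orders (the left table); where customer_id has no match in customers, the customer columns become NULL. Walk through each order:
  - order 1 (Mouse): customer_id=1 -> matches Ivan
  - order 2 (Camera): customer_id=NULL, no match -> kept with NULL
  - order 3 (Laptop): customer_id=3 -> matches Hank
  - order 4 (Webcam): customer_id=2 -> matches Eli
  - order 5 (Chair): customer_id=1 -> matches Ivan
  - order 6 (Router): customer_id=NULL, no match -> kept with NULL
  - order 7 (Desk): customer_id=1 -> matches Ivan
  - order 8 (Charger): customer_id=1 -> matches Ivan
All 8 rows appear; 2 have NULL customer.

SQL:
SELECT a.product, b.name AS customer
FROM orders a
LEFT JOIN customers b ON a.customer_id = b.id

Result:
product | customer
--------+---------
Mouse   | Ivan    
Camera  | NULL    
Laptop  | Hank    
Webcam  | Eli     
Chair   | Ivan    
Router  | NULL    
Desk    | Ivan    
Charger | Ivan    


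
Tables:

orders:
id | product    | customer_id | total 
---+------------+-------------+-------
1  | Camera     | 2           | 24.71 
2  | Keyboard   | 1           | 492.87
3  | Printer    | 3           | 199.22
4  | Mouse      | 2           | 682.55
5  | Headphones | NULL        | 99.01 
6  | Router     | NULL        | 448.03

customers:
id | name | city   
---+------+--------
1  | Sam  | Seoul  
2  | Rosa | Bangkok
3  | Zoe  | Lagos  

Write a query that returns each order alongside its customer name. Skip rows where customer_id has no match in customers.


INNER JOIN keeps only orders rows whose customer_id matches an id in customers. Walk through each order:
  - order 1 (Camera): customer_id=2 -> matches Rosa
  - order 2 (Keyboard): customer_id=1 -> matches Sam
  - order 3 (Printer): customer_id=3 -> matches Zoe
  - order 4 (Mouse): customer_id=2 -> matches Rosa
  - order 5 (Headphones): customer_id=NULL, no match -> dropped
  - order 6 (Router): customer_id=NULL, no match -> dropped
So 2 of 6 rows are dropped.

SQL:
SELECT a.product, b.name AS customer
FROM orders a
INNER JOIN customers b ON a.customer_id = b.id

Result:
product  | customer
---------+---------
Camera   | Rosa    
Keyboard | Sam     
Printer  | Zoe     
Mouse    | Rosa    


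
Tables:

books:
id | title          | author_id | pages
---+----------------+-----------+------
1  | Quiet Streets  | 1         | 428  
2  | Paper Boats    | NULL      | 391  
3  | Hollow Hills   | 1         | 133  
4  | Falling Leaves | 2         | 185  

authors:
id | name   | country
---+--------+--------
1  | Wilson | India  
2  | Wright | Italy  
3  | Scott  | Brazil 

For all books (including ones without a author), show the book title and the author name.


LEFT JOIN keeps every row from books (the left table); where author_id has no match in authors, the author columns become NULL. Walk through each book:
  - book 1 (Quiet Streets): author_id=1 -> matches Wilson
  - book 2 (Paper Boats): author_id=NULL, no match -> kept with NULL
  - book 3 (Hollow Hills): author_id=1 -> matches Wilson
  - book 4 (Falling Leaves): author_id=2 -> matches Wright
All 4 rows appear; 1 has NULL author.

SQL:
SELECT a.title, b.name AS author
FROM books a
LEFT JOIN authors b ON a.author_id = b.id

Result:
title          | author
---------------+-------
Quiet Streets  | Wilson
Paper Boats    | NULL  
Hollow Hills   | Wilson
Falling Leaves | Wright


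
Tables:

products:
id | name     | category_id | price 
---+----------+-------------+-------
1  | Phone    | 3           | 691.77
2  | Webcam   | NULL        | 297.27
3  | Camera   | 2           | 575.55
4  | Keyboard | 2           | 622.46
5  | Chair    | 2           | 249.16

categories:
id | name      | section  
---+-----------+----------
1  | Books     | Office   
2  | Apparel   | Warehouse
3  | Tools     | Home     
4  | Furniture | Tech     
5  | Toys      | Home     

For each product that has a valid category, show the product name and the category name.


INNER JOIN keeps only products rows whose category_id matches an id in categories. Walk through each product:
  - product 1 (Phone): category_id=3 -> matches Tools
  - product 2 (Webcam): category_id=NULL, no match -> dropped
  - product 3 (Camera): category_id=2 -> matches Apparel
  - product 4 (Keyboard): category_id=2 -> matches Apparel
  - product 5 (Chair): category_id=2 -> matches Apparel
So 1 of 5 rows is dropped.

SQL:
SELECT a.name, b.name AS category
FROM products a
INNER JOIN categories b ON a.category_id = b.id

Result:
name     | category
---------+---------
Phone    | Tools   
Camera   | Apparel 
Keyboard | Apparel 
Chair    | Apparel 


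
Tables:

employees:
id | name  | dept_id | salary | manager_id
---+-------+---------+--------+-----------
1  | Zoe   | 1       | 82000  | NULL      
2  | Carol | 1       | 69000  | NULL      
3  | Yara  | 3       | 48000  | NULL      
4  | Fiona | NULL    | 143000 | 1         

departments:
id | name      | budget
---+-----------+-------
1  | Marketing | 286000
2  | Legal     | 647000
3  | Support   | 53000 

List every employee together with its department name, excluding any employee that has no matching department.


INNER JOIN keeps only employees rows whose dept_id matches an id in departments. Walk through each employee:
  - employee 1 (Zoe): dept_id=1 -> matches Marketing
  - employee 2 (Carol): dept_id=1 -> matches Marketing
  - employee 3 (Yara): dept_id=3 -> matches Support
  - employee 4 (Fiona): dept_id=NULL, no match -> dropped
So 1 of 4 rows is dropped.

SQL:
SELECT a.name, b.name AS department
FROM employees a
INNER JOIN departments b ON a.dept_id = b.id

Result:
name  | department
------+-----------
Zoe   | Marketing 
Carol | Marketing 
Yara  | Support   


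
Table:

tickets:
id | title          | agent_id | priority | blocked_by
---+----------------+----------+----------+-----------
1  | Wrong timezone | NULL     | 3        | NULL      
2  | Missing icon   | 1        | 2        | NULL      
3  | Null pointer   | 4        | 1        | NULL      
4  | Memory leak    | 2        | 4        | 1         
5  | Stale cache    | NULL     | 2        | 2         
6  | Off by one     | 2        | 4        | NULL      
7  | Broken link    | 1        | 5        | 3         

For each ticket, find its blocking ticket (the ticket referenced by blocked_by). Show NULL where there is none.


This is a self-join: tickets is joined to a second copy of itself, matching each row's blocked_by to another row's id. Use LEFT JOIN so rows with blocked_by=NULL are kept.
  - ticket 1 (Wrong timezone): blocked_by=NULL -> NULL
  - ticket 2 (Missing icon): blocked_by=NULL -> NULL
  - ticket 3 (Null pointer): blocked_by=NULL -> NULL
  - ticket 4 (Memory leak): blocked_by=1 -> Wrong timezone
  - ticket 5 (Stale cache): blocked_by=2 -> Missing icon
  - ticket 6 (Off by one): blocked_by=NULL -> NULL
  - ticket 7 (Broken link): blocked_by=3 -> Null pointer

SQL:
SELECT a.title AS item, b.title AS blocked_by
FROM tickets a
LEFT JOIN tickets b ON a.blocked_by = b.id

Result:
item           | blocked_by    
---------------+---------------
Wrong timezone | NULL          
Missing icon   | NULL          
Null pointer   | NULL          
Memory leak    | Wrong timezone
Stale cache    | Missing icon  
Off by one     | NULL          
Broken link    | Null pointer  


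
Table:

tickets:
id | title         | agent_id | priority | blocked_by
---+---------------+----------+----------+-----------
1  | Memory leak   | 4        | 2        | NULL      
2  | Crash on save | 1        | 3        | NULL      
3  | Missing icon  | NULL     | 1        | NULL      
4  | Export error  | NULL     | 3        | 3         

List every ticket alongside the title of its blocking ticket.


This is a self-join: tickets is joined to a second copy of itself, matching each row's blocked_by to another row's id. Use LEFT JOIN so rows with blocked_by=NULL are kept.
  - ticket 1 (Memory leak): blocked_by=NULL -> NULL
  - ticket 2 (Crash on save): blocked_by=NULL -> NULL
  - ticket 3 (Missing icon): blocked_by=NULL -> NULL
  - ticket 4 (Export error): blocked_by=3 -> Missing icon

SQL:
SELECT a.title AS item, b.title AS blocked_by
FROM tickets a
LEFT JOIN tickets b ON a.blocked_by = b.id

Result:
item          | blocked_by  
--------------+-------------
Memory leak   | NULL        
Crash on save | NULL        
Missing icon  | NULL        
Export error  | Missing icon


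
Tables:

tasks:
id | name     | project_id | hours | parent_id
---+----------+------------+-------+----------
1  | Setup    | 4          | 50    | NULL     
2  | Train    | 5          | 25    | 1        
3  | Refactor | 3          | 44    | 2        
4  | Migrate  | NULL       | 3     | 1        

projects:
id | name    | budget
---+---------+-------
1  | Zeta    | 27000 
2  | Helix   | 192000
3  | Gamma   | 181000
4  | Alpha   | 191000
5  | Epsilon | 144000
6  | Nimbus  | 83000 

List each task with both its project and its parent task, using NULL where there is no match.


Two LEFT JOINs from the same base table tasks: one to projects via project_id, one to tasks itself via parent_id. Both are LEFT so every task is preserved.
Match against projects:
  - task 1 (Setup): project_id=4 -> matches Alpha
  - task 2 (Train): project_id=5 -> matches Epsilon
  - task 3 (Refactor): project_id=3 -> matches Gamma
  - task 4 (Migrate): project_id=NULL, no match -> kept with NULL
Match against tasks (self):
  - task 1 (Setup): parent_id=NULL -> NULL
  - task 2 (Train): parent_id=1 -> Setup
  - task 3 (Refactor): parent_id=2 -> Train
  - task 4 (Migrate): parent_id=1 -> Setup

SQL:
SELECT a.name, b.name AS project, c.name AS parent
FROM tasks a
LEFT JOIN projects b ON a.project_id = b.id
LEFT JOIN tasks c ON a.parent_id = c.id

Result:
name     | project | parent
---------+---------+-------
Setup    | Alpha   | NULL  
Train    | Epsilon | Setup 
Refactor | Gamma   | Train 
Migrate  | NULL    | Setup 


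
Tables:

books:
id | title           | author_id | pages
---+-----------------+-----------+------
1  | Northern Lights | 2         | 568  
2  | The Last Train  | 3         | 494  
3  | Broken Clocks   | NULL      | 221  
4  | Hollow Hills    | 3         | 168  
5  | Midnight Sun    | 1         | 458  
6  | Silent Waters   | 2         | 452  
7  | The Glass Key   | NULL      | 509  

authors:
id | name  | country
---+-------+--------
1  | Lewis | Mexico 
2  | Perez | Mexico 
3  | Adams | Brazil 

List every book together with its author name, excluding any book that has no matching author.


INNER JOIN keeps only books rows whose author_id matches an id in authors. Walk through each book:
  - book 1 (Northern Lights): author_id=2 -> matches Perez
  - book 2 (The Last Train): author_id=3 -> matches Adams
  - book 3 (Broken Clocks): author_id=NULL, no match -> dropped
  - book 4 (Hollow Hills): author_id=3 -> matches Adams
  - book 5 (Midnight Sun): author_id=1 -> matches Lewis
  - book 6 (Silent Waters): author_id=2 -> matches Perez
  - book 7 (The Glass Key): author_id=NULL, no match -> dropped
So 2 of 7 rows are dropped.

SQL:
SELECT a.title, b.name AS author
FROM books a
INNER JOIN authors b ON a.author_id = b.id

Result:
title           | author
----------------+-------
Northern Lights | Perez 
The Last Train  | Adams 
Hollow Hills    | Adams 
Midnight Sun    | Lewis 
Silent Waters   | Perez 


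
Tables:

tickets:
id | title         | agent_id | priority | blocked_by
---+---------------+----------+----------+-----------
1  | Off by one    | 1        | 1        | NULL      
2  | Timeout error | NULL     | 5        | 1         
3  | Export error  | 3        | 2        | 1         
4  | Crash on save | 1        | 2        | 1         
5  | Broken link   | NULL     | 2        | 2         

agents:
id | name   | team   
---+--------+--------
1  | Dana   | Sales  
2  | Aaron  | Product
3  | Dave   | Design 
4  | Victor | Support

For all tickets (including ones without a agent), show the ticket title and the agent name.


LEFT JOIN keeps every row from tickets (the left table); where agent_id has no match in agents, the agent columns become NULL. Walk through each ticket:
  - ticket 1 (Off by one): agent_id=1 -> matches Dana
  - ticket 2 (Timeout error): agent_id=NULL, no match -> kept with NULL
  - ticket 3 (Export error): agent_id=3 -> matches Dave
  - ticket 4 (Crash on save): agent_id=1 -> matches Dana
  - ticket 5 (Broken link): agent_id=NULL, no match -> kept with NULL
All 5 rows appear; 2 have NULL agent.

SQL:
SELECT a.title, b.name AS agent
FROM tickets a
LEFT JOIN agents b ON a.agent_id = b.id

Result:
title         | agent
--------------+------
Off by one    | Dana 
Timeout error | NULL 
Export error  | Dave 
Crash on save | Dana 
Broken link   | NULL 


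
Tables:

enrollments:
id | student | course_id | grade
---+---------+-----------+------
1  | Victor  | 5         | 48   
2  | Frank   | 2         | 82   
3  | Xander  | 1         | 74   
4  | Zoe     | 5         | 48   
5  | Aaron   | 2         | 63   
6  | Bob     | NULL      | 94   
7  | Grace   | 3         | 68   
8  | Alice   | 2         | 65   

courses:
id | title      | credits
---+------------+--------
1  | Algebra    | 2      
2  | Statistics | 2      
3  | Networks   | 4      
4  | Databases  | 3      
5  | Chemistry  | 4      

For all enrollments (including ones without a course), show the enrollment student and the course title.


LEFT JOIN keeps every row from enrollments (the left table); where course_id has no match in courses, the course columns become NULL. Walk through each enrollment:
  - enrollment 1 (Victor): course_id=5 -> matches Chemistry
  - enrollment 2 (Frank): course_id=2 -> matches Statistics
  - enrollment 3 (Xander): course_id=1 -> matches Algebra
  - enrollment 4 (Zoe): course_id=5 -> matches Chemistry
  - enrollment 5 (Aaron): course_id=2 -> matches Statistics
  - enrollment 6 (Bob): course_id=NULL, no match -> kept with NULL
  - enrollment 7 (Grace): course_id=3 -> matches Networks
  - enrollment 8 (Alice): course_id=2 -> matches Statistics
All 8 rows appear; 1 has NULL course.

SQL:
SELECT a.student, b.title AS course
FROM enrollments a
LEFT JOIN courses b ON a.course_id = b.id

Result:
student | course    
--------+-----------
Victor  | Chemistry 
Frank   | Statistics
Xander  | Algebra   
Zoe     | Chemistry 
Aaron   | Statistics
Bob     | NULL      
Grace   | Networks  
Alice   | Statistics


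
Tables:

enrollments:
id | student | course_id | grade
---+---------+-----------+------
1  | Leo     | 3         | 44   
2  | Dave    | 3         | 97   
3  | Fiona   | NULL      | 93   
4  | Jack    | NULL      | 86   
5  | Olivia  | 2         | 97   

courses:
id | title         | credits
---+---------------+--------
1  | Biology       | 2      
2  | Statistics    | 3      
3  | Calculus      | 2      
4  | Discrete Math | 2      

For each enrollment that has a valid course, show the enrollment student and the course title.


INNER JOIN keeps only enrollments rows whose course_id matches an id in courses. Walk through each enrollment:
  - enrollment 1 (Leo): course_id=3 -> matches Calculus
  - enrollment 2 (Dave): course_id=3 -> matches Calculus
  - enrollment 3 (Fiona): course_id=NULL, no match -> dropped
  - enrollment 4 (Jack): course_id=NULL, no match -> dropped
  - enrollment 5 (Olivia): course_id=2 -> matches Statistics
So 2 of 5 rows are dropped.

SQL:
SELECT a.student, b.title AS course
FROM enrollments a
INNER JOIN courses b ON a.course_id = b.id

Result:
student | course    
--------+-----------
Leo     | Calculus  
Dave    | Calculus  
Olivia  | Statistics


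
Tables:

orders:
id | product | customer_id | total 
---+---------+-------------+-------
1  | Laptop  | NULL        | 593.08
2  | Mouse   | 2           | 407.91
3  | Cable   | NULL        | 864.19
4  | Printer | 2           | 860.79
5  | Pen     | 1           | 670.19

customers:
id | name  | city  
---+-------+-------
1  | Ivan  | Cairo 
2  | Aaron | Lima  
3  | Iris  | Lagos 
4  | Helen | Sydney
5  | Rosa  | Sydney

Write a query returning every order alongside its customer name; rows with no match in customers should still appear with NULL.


LEFT JOIN keeps every row from orders (the left table); where customer_id has no match in customers, the customer columns become NULL. Walk through each order:
  - order 1 (Laptop): customer_id=NULL, no match -> kept with NULL
  - order 2 (Mouse): customer_id=2 -> matches Aaron
  - order 3 (Cable): customer_id=NULL, no match -> kept with NULL
  - order 4 (Printer): customer_id=2 -> matches Aaron
  - order 5 (Pen): customer_id=1 -> matches Ivan
All 5 rows appear; 2 have NULL customer.

SQL:
SELECT a.product, b.name AS customer
FROM orders a
LEFT JOIN customers b ON a.customer_id = b.id

Result:
product | customer
--------+---------
Laptop  | NULL    
Mouse   | Aaron   
Cable   | NULL    
Printer | Aaron   
Pen     | Ivan    


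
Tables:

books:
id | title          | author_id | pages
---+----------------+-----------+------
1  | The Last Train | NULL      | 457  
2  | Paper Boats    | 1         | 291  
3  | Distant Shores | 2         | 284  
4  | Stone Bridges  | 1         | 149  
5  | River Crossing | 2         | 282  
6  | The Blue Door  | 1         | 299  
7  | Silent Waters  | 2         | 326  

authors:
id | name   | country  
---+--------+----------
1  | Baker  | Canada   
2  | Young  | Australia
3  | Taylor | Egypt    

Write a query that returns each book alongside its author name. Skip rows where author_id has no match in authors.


INNER JOIN keeps only books rows whose author_id matches an id in authors. Walk through each book:
  - book 1 (The Last Train): author_id=NULL, no match -> dropped
  - book 2 (Paper Boats): author_id=1 -> matches Baker
  - book 3 (Distant Shores): author_id=2 -> matches Young
  - book 4 (Stone Bridges): author_id=1 -> matches Baker
  - book 5 (River Crossing): author_id=2 -> matches Young
  - book 6 (The Blue Door): author_id=1 -> matches Baker
  - book 7 (Silent Waters): author_id=2 -> matches Young
So 1 of 7 rows is dropped.

SQL:
SELECT a.title, b.name AS author
FROM books a
INNER JOIN authors b ON a.author_id = b.id

Result:
title          | author
---------------+-------
Paper Boats    | Baker 
Distant Shores | Young 
Stone Bridges  | Baker 
River Crossing | Young 
The Blue Door  | Baker 
Silent Waters  | Young 


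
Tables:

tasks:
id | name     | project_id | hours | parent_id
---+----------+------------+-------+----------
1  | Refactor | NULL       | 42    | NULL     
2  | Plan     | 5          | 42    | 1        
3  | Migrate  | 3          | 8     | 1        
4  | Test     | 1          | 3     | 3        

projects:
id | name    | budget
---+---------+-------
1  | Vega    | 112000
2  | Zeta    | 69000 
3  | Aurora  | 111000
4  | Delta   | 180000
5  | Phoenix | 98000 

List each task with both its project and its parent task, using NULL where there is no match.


Two LEFT JOINs from the same base table tasks: one to projects via project_id, one to tasks itself via parent_id. Both are LEFT so every task is preserved.
Match against projects:
  - task 1 (Refactor): project_id=NULL, no match -> kept with NULL
  - task 2 (Plan): project_id=5 -> matches Phoenix
  - task 3 (Migrate): project_id=3 -> matches Aurora
  - task 4 (Test): project_id=1 -> matches Vega
Match against tasks (self):
  - task 1 (Refactor): parent_id=NULL -> NULL
  - task 2 (Plan): parent_id=1 -> Refactor
  - task 3 (Migrate): parent_id=1 -> Refactor
  - task 4 (Test): parent_id=3 -> Migrate

SQL:
SELECT a.name, b.name AS project, c.name AS parent
FROM tasks a
LEFT JOIN projects b ON a.project_id = b.id
LEFT JOIN tasks c ON a.parent_id = c.id

Result:
name     | project | parent  
---------+---------+---------
Refactor | NULL    | NULL    
Plan     | Phoenix | Refactor
Migrate  | Aurora  | Refactor
Test     | Vega    | Migrate 


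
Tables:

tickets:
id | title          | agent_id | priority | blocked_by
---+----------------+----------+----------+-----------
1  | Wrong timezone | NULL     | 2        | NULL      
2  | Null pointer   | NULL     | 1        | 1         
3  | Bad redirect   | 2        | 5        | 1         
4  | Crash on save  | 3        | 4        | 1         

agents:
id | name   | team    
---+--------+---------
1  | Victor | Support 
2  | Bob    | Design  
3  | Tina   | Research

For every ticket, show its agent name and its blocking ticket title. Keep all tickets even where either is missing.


Two LEFT JOINs from the same base table tickets: one to agents via agent_id, one to tickets itself via blocked_by. Both are LEFT so every ticket is preserved.
Match against agents:
  - ticket 1 (Wrong timezone): agent_id=NULL, no match -> kept with NULL
  - ticket 2 (Null pointer): agent_id=NULL, no match -> kept with NULL
  - ticket 3 (Bad redirect): agent_id=2 -> matches Bob
  - ticket 4 (Crash on save): agent_id=3 -> matches Tina
Match against tickets (self):
  - ticket 1 (Wrong timezone): blocked_by=NULL -> NULL
  - ticket 2 (Null pointer): blocked_by=1 -> Wrong timezone
  - ticket 3 (Bad redirect): blocked_by=1 -> Wrong timezone
  - ticket 4 (Crash on save): blocked_by=1 -> Wrong timezone

SQL:
SELECT a.title, b.name AS agent, c.title AS blocked_by
FROM tickets a
LEFT JOIN agents b ON a.agent_id = b.id
LEFT JOIN tickets c ON a.blocked_by = c.id

Result:
title          | agent | blocked_by    
---------------+-------+---------------
Wrong timezone | NULL  | NULL          
Null pointer   | NULL  | Wrong timezone
Bad redirect   | Bob   | Wrong timezone
Crash on save  | Tina  | Wrong timezone


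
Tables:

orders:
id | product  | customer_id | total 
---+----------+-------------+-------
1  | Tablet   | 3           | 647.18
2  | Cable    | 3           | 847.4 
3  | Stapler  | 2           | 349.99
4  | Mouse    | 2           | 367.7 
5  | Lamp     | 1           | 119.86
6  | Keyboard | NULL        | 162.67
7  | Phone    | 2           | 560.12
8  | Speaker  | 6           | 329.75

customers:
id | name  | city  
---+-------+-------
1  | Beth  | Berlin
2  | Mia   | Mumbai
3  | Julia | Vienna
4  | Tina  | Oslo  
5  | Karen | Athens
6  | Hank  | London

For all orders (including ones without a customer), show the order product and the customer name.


LEFT JOIN keeps every row from orders (the left table); where customer_id has no match in customers, the customer columns become NULL. Walk through each order:
  - order 1 (Tablet): customer_id=3 -> matches Julia
  - order 2 (Cable): customer_id=3 -> matches Julia
  - order 3 (Stapler): customer_id=2 -> matches Mia
  - order 4 (Mouse): customer_id=2 -> matches Mia
  - order 5 (Lamp): customer_id=1 -> matches Beth
  - order 6 (Keyboard): customer_id=NULL, no match -> kept with NULL
  - order 7 (Phone): customer_id=2 -> matches Mia
  - order 8 (Speaker): customer_id=6 -> matches Hank
All 8 rows appear; 1 has NULL customer.

SQL:
SELECT a.product, b.name AS customer
FROM orders a
LEFT JOIN customers b ON a.customer_id = b.id

Result:
product  | customer
---------+---------
Tablet   | Julia   
Cable    | Julia   
Stapler  | Mia     
Mouse    | Mia     
Lamp     | Beth    
Keyboard | NULL    
Phone    | Mia     
Speaker  | Hank    


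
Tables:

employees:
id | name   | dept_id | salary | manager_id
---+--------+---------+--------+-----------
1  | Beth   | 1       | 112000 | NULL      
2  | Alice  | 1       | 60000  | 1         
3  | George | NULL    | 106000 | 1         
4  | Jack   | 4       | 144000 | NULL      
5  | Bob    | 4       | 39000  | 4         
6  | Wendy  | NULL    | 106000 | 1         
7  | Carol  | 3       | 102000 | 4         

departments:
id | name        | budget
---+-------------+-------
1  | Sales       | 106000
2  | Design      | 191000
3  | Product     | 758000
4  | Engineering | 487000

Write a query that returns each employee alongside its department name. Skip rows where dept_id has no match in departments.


INNER JOIN keeps only employees rows whose dept_id matches an id in departments. Walk through each employee:
  - employee 1 (Beth): dept_id=1 -> matches Sales
  - employee 2 (Alice): dept_id=1 -> matches Sales
  - employee 3 (George): dept_id=NULL, no match -> dropped
  - employee 4 (Jack): dept_id=4 -> matches Engineering
  - employee 5 (Bob): dept_id=4 -> matches Engineering
  - employee 6 (Wendy): dept_id=NULL, no match -> dropped
  - employee 7 (Carol): dept_id=3 -> matches Product
So 2 of 7 rows are dropped.

SQL:
SELECT a.name, b.name AS department
FROM employees a
INNER JOIN departments b ON a.dept_id = b.id

Result:
name  | department 
------+------------
Beth  | Sales      
Alice | Sales      
Jack  | Engineering
Bob   | Engineering
Carol | Product    


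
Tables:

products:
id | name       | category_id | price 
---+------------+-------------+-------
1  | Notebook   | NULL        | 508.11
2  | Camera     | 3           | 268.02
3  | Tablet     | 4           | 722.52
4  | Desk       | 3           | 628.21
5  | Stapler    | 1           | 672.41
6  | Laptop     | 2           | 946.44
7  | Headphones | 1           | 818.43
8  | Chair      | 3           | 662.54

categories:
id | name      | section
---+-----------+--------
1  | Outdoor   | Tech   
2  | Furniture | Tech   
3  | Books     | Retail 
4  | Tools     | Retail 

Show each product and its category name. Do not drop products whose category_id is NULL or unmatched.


LEFT JOIN keeps every row from products (the left table); where category_id has no match in categories, the category columns become NULL. Walk through each product:
  - product 1 (Notebook): category_id=NULL, no match -> kept with NULL
  - product 2 (Camera): category_id=3 -> matches Books
  - product 3 (Tablet): category_id=4 -> matches Tools
  - product 4 (Desk): category_id=3 -> matches Books
  - product 5 (Stapler): category_id=1 -> matches Outdoor
  - product 6 (Laptop): category_id=2 -> matches Furniture
  - product 7 (Headphones): category_id=1 -> matches Outdoor
  - product 8 (Chair): category_id=3 -> matches Books
All 8 rows appear; 1 has NULL category.

SQL:
SELECT a.name, b.name AS category
FROM products a
LEFT JOIN categories b ON a.category_id = b.id

Result:
name       | category 
-----------+----------
Notebook   | NULL     
Camera     | Books    
Tablet     | Tools    
Desk       | Books    
Stapler    | Outdoor  
Laptop     | Furniture
Headphones | Outdoor  
Chair      | Books    


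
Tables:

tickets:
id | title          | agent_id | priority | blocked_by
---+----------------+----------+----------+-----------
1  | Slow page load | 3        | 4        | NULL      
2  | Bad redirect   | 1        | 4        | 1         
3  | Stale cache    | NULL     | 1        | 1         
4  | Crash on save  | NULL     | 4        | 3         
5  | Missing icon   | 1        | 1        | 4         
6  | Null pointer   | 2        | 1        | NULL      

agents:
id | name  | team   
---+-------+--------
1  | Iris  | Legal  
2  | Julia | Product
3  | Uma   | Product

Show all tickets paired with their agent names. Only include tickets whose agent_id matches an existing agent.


INNER JOIN keeps only tickets rows whose agent_id matches an id in agents. Walk through each ticket:
  - ticket 1 (Slow page load): agent_id=3 -> matches Uma
  - ticket 2 (Bad redirect): agent_id=1 -> matches Iris
  - ticket 3 (Stale cache): agent_id=NULL, no match -> dropped
  - ticket 4 (Crash on save): agent_id=NULL, no match -> dropped
  - ticket 5 (Missing icon): agent_id=1 -> matches Iris
  - ticket 6 (Null pointer): agent_id=2 -> matches Julia
So 2 of 6 rows are dropped.

SQL:
SELECT a.title, b.name AS agent
FROM tickets a
INNER JOIN agents b ON a.agent_id = b.id

Result:
title          | agent
---------------+------
Slow page load | Uma  
Bad redirect   | Iris 
Missing icon   | Iris 
Null pointer   | Julia


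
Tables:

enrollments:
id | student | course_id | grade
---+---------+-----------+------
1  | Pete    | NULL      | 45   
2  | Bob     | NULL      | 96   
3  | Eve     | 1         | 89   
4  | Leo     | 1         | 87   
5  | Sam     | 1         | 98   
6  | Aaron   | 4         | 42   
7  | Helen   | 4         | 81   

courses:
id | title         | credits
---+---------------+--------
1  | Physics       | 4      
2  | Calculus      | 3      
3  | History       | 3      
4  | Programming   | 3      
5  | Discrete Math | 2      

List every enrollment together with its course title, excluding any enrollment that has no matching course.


INNER JOIN keeps only enrollments rows whose course_id matches an id in courses. Walk through each enrollment:
  - enrollment 1 (Pete): course_id=NULL, no match -> dropped
  - enrollment 2 (Bob): course_id=NULL, no match -> dropped
  - enrollment 3 (Eve): course_id=1 -> matches Physics
  - enrollment 4 (Leo): course_id=1 -> matches Physics
  - enrollment 5 (Sam): course_id=1 -> matches Physics
  - enrollment 6 (Aaron): course_id=4 -> matches Programming
  - enrollment 7 (Helen): course_id=4 -> matches Programming
So 2 of 7 rows are dropped.

SQL:
SELECT a.student, b.title AS course
FROM enrollments a
INNER JOIN courses b ON a.course_id = b.id

Result:
student | course     
--------+------------
Eve     | Physics    
Leo     | Physics    
Sam     | Physics    
Aaron   | Programming
Helen   | Programming


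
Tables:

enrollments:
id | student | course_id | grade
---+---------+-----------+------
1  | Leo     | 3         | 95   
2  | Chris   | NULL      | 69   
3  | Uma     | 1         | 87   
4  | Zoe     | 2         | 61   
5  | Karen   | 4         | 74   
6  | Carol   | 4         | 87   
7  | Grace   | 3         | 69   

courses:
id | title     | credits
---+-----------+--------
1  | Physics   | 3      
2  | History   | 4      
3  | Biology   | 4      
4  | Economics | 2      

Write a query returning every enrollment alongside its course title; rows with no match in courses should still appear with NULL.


LEFT JOIN keeps every row from enrollments (the left table); where course_id has no match in courses, the course columns become NULL. Walk through each enrollment:
  - enrollment 1 (Leo): course_id=3 -> matches Biology
  - enrollment 2 (Chris): course_id=NULL, no match -> kept with NULL
  - enrollment 3 (Uma): course_id=1 -> matches Physics
  - enrollment 4 (Zoe): course_id=2 -> matches History
  - enrollment 5 (Karen): course_id=4 -> matches Economics
  - enrollment 6 (Carol): course_id=4 -> matches Economics
  - enrollment 7 (Grace): course_id=3 -> matches Biology
All 7 rows appear; 1 has NULL course.

SQL:
SELECT a.student, b.title AS course
FROM enrollments a
LEFT JOIN courses b ON a.course_id = b.id

Result:
student | course   
--------+----------
Leo     | Biology  
Chris   | NULL     
Uma     | Physics  
Zoe     | History  
Karen   | Economics
Carol   | Economics
Grace   | Biology  


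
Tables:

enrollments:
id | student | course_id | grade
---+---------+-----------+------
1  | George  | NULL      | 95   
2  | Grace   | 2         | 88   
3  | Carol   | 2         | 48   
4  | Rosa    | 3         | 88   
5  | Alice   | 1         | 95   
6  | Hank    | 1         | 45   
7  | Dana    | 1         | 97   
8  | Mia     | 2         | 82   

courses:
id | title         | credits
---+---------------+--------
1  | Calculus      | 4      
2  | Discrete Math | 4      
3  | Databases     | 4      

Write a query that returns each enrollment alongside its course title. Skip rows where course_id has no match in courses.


INNER JOIN keeps only enrollments rows whose course_id matches an id in courses. Walk through each enrollment:
  - enrollment 1 (George): course_id=NULL, no match -> dropped
  - enrollment 2 (Grace): course_id=2 -> matches Discrete Math
  - enrollment 3 (Carol): course_id=2 -> matches Discrete Math
  - enrollment 4 (Rosa): course_id=3 -> matches Databases
  - enrollment 5 (Alice): course_id=1 -> matches Calculus
  - enrollment 6 (Hank): course_id=1 -> matches Calculus
  - enrollment 7 (Dana): course_id=1 -> matches Calculus
  - enrollment 8 (Mia): course_id=2 -> matches Discrete Math
So 1 of 8 rows is dropped.

SQL:
SELECT a.student, b.title AS course
FROM enrollments a
INNER JOIN courses b ON a.course_id = b.id

Result:
student | course       
--------+--------------
Grace   | Discrete Math
Carol   | Discrete Math
Rosa    | Databases    
Alice   | Calculus     
Hank    | Calculus     
Dana    | Calculus     
Mia     | Discrete Math


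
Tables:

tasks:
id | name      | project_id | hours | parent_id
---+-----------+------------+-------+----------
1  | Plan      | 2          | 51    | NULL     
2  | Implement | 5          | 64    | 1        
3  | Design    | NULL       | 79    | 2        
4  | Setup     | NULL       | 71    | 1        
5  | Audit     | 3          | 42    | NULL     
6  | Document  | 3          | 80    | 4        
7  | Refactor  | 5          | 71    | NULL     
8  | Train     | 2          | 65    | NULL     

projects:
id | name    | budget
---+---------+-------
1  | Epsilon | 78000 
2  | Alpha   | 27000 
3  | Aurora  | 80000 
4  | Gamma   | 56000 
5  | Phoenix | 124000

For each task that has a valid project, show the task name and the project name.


INNER JOIN keeps only tasks rows whose project_id matches an id in projects. Walk through each task:
  - task 1 (Plan): project_id=2 -> matches Alpha
  - task 2 (Implement): project_id=5 -> matches Phoenix
  - task 3 (Design): project_id=NULL, no match -> dropped
  - task 4 (Setup): project_id=NULL, no match -> dropped
  - task 5 (Audit): project_id=3 -> matches Aurora
  - task 6 (Document): project_id=3 -> matches Aurora
  - task 7 (Refactor): project_id=5 -> matches Phoenix
  - task 8 (Train): project_id=2 -> matches Alpha
So 2 of 8 rows are dropped.

SQL:
SELECT a.name, b.name AS project
FROM tasks a
INNER JOIN projects b ON a.project_id = b.id

Result:
name      | project
----------+--------
Plan      | Alpha  
Implement | Phoenix
Audit     | Aurora 
Document  | Aurora 
Refactor  | Phoenix
Train     | Alpha  


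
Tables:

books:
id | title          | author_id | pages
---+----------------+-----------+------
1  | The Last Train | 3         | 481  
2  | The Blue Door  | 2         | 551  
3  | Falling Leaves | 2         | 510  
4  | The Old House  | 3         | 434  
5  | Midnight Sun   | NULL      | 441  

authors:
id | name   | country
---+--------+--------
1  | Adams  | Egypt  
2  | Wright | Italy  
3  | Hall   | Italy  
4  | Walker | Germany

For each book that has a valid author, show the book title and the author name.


INNER JOIN keeps only books rows whose author_id matches an id in authors. Walk through each book:
  - book 1 (The Last Train): author_id=3 -> matches Hall
  - book 2 (The Blue Door): author_id=2 -> matches Wright
  - book 3 (Falling Leaves): author_id=2 -> matches Wright
  - book 4 (The Old House): author_id=3 -> matches Hall
  - book 5 (Midnight Sun): author_id=NULL, no match -> dropped
So 1 of 5 rows is dropped.

SQL:
SELECT a.title, b.name AS author
FROM books a
INNER JOIN authors b ON a.author_id = b.id

Result:
title          | author
---------------+-------
The Last Train | Hall  
The Blue Door  | Wright
Falling Leaves | Wright
The Old House  | Hall  


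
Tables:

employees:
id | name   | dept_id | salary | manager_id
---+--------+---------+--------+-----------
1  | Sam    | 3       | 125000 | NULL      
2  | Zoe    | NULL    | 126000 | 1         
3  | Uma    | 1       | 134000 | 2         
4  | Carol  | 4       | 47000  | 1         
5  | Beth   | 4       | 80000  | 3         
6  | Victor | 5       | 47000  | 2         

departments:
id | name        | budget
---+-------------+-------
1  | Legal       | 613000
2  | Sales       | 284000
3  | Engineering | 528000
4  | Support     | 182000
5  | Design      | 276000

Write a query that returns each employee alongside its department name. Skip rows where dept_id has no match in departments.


INNER JOIN keeps only employees rows whose dept_id matches an id in departments. Walk through each employee:
  - employee 1 (Sam): dept_id=3 -> matches Engineering
  - employee 2 (Zoe): dept_id=NULL, no match -> dropped
  - employee 3 (Uma): dept_id=1 -> matches Legal
  - employee 4 (Carol): dept_id=4 -> matches Support
  - employee 5 (Beth): dept_id=4 -> matches Support
  - employee 6 (Victor): dept_id=5 -> matches Design
So 1 of 6 rows is dropped.

SQL:
SELECT a.name, b.name AS department
FROM employees a
INNER JOIN departments b ON a.dept_id = b.id

Result:
name   | department 
-------+------------
Sam    | Engineering
Uma    | Legal      
Carol  | Support    
Beth   | Support    
Victor | Design     


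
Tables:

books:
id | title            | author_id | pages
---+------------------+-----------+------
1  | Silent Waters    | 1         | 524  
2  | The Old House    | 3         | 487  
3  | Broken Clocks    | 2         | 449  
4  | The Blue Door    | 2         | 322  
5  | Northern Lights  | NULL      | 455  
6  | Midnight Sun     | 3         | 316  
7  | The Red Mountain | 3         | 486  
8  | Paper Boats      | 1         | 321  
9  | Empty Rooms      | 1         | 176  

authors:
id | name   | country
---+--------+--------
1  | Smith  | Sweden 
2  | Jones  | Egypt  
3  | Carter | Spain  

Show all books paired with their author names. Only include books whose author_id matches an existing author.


INNER JOIN keeps only books rows whose author_id matches an id in authors. Walk through each book:
  - book 1 (Silent Waters): author_id=1 -> matches Smith
  - book 2 (The Old House): author_id=3 -> matches Carter
  - book 3 (Broken Clocks): author_id=2 -> matches Jones
  - book 4 (The Blue Door): author_id=2 -> matches Jones
  - book 5 (Northern Lights): author_id=NULL, no match -> dropped
  - book 6 (Midnight Sun): author_id=3 -> matches Carter
  - book 7 (The Red Mountain): author_id=3 -> matches Carter
  - book 8 (Paper Boats): author_id=1 -> matches Smith
  - book 9 (Empty Rooms): author_id=1 -> matches Smith
So 1 of 9 rows is dropped.

SQL:
SELECT a.title, b.name AS author
FROM books a
INNER JOIN authors b ON a.author_id = b.id

Result:
title            | author
-----------------+-------
Silent Waters    | Smith 
The Old House    | Carter
Broken Clocks    | Jones 
The Blue Door    | Jones 
Midnight Sun     | Carter
The Red Mountain | Carter
Paper Boats      | Smith 
Empty Rooms      | Smith 


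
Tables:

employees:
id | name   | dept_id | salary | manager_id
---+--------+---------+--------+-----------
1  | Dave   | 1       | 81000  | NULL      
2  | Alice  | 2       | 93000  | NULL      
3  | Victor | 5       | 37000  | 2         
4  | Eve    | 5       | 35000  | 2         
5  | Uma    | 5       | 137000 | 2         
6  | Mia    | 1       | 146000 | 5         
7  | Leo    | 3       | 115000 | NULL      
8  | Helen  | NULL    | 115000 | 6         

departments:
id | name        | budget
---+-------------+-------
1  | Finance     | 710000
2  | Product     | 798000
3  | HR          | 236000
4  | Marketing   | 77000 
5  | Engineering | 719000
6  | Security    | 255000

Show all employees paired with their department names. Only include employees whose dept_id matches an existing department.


INNER JOIN keeps only employees rows whose dept_id matches an id in departments. Walk through each employee:
  - employee 1 (Dave): dept_id=1 -> matches Finance
  - employee 2 (Alice): dept_id=2 -> matches Product
  - employee 3 (Victor): dept_id=5 -> matches Engineering
  - employee 4 (Eve): dept_id=5 -> matches Engineering
  - employee 5 (Uma): dept_id=5 -> matches Engineering
  - employee 6 (Mia): dept_id=1 -> matches Finance
  - employee 7 (Leo): dept_id=3 -> matches HR
  - employee 8 (Helen): dept_id=NULL, no match -> dropped
So 1 of 8 rows is dropped.

SQL:
SELECT a.name, b.name AS department
FROM employees a
INNER JOIN departments b ON a.dept_id = b.id

Result:
name   | department 
-------+------------
Dave   | Finance    
Alice  | Product    
Victor | Engineering
Eve    | Engineering
Uma    | Engineering
Mia    | Finance    
Leo    | HR         
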